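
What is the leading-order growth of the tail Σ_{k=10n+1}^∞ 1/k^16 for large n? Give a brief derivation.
Σ_{k>10n} 1/k^16 ~ 1/(15 · (10n)^15)

Compare to the integral: ∫_{10n}^∞ x^(−16) dx = [−x^(−15)/15]_{10n}^∞ = 1/((16−1)·(10n)^15). Euler-Maclaurin then gives
  Σ_{k>10n} 1/k^16 = ∫_{10n}^∞ dx/x^16 − 1/(2·(10n)^16) + O(1/(10n)^17).
(Equivalently this is ζ(16) − Σ_{k≤10n} 1/k^16.)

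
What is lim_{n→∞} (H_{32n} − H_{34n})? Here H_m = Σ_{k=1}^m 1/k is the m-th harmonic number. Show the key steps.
lim = ln(32/34) = ln(16/17)

Euler-Maclaurin gives H_m = ln m + γ + 1/(2m) + O(1/m^2). The γ and O(1/m) terms cancel in the difference:
  H_{32n} − H_{34n} = ln(32n) − ln(34n) + O(1/n) = ln(32/34) + O(1/n).
Hence the limit is ln(32/34) = ln(16/17).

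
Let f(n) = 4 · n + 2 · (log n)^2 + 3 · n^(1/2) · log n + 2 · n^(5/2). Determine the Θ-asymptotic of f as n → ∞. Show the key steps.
f(n) ∈ Θ(n^(5/2))

Compare the terms by growth order. For large n, n^a · (log n)^b dominates n^a' · (log n)^b' iff a > a', or (a = a' and b > b'). Ranking the 4 terms shows the dominant one is 2 · n^(5/2). Hence f(n) ∈ Θ(n^(5/2)).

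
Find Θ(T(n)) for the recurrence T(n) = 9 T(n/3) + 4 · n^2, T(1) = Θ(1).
T(n) = Θ(n^2 log n)

log_3 9 = 2, and f(n) = 4 · n^2 = Θ(n^(log_3 9)). This is Case 2 of the master theorem: T(n) = Θ(f(n) · log n) = Θ(n^2 log n).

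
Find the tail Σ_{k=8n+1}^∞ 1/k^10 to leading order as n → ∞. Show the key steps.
Σ_{k>8n} 1/k^10 ~ 1/(9 · (8n)^9)

Compare to the integral: ∫_{8n}^∞ x^(−10) dx = [−x^(−9)/9]_{8n}^∞ = 1/((10−1)·(8n)^9). Euler-Maclaurin then gives
  Σ_{k>8n} 1/k^10 = ∫_{8n}^∞ dx/x^10 − 1/(2·(8n)^10) + O(1/(8n)^11).
(Equivalently this is ζ(10) − Σ_{k≤8n} 1/k^10.)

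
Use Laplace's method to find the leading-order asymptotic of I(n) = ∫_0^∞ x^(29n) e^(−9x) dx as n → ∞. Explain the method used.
I(n) ~ (sqrt(2π·29n) / 9) · (29n/(9e))^(29n)

Write the integrand as exp(29n ln x − 9x) and set f(x) = 29n ln x − 9x. Then f'(x) = 29n/x − 9 = 0 at x* = 29n/9, and f''(x*) = −29n/x*^2 = −9^2/(29n). Laplace's method (interior maximum) gives
  I(n) ~ e^(f(x*)) · sqrt(2π / |f''(x*)|)
        = exp(29n ln(29n/9) − 29n) · sqrt(2π · 29n / 9^2)
        = (29n/9)^(29n) e^(−29n) · sqrt(2π·29n) / 9
        = (sqrt(2π·29n) / 9) · (29n/(9e))^(29n).
This matches Γ(29n+1)/9^(29n+1) with Stirling applied to Γ.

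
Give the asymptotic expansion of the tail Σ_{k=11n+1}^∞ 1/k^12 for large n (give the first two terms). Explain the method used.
Σ_{k>11n} 1/k^12 = 1/(11 · (11n)^11) − 1/(2 · (11n)^12) + O(1/(11n)^13)

Compare to the integral: ∫_{11n}^∞ x^(−12) dx = [−x^(−11)/11]_{11n}^∞ = 1/((12−1)·(11n)^11). The Euler-Maclaurin correction adds −f(11n)/2 = −1/(2·(11n)^12). Euler-Maclaurin then gives
  Σ_{k>11n} 1/k^12 = ∫_{11n}^∞ dx/x^12 − 1/(2·(11n)^12) + O(1/(11n)^13).
(Equivalently this is ζ(12) − Σ_{k≤11n} 1/k^12.)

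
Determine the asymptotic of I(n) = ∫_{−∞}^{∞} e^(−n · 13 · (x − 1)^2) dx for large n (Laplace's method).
I(n) = sqrt(π/(13n))

Here φ(x) = 13 · (x − 1)^2 has its unique minimum at x* = 1 with φ(x*) = 0 and φ''(x*) = 26. Laplace's method gives
  I(n) ~ e^(−n φ(x*)) · sqrt(2π / (n · φ''(x*))) = sqrt(2π / (26n)) = sqrt(π/(13n)).
This is exact: substituting u = (x − 1)·sqrt(13n) gives I(n) = (1/sqrt(13n)) ∫_{−∞}^{∞} e^(−u^2) du = sqrt(π/(13n)).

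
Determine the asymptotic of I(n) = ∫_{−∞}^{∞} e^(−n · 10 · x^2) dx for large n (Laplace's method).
I(n) = sqrt(π/(10n))

Here φ(x) = 10 · x^2 has its unique minimum at x* = 0 with φ(x*) = 0 and φ''(x*) = 20. Laplace's method gives
  I(n) ~ e^(−n φ(x*)) · sqrt(2π / (n · φ''(x*))) = sqrt(2π / (20n)) = sqrt(π/(10n)).
This is exact: substituting u = (x − 0)·sqrt(10n) gives I(n) = (1/sqrt(10n)) ∫_{−∞}^{∞} e^(−u^2) du = sqrt(π/(10n)).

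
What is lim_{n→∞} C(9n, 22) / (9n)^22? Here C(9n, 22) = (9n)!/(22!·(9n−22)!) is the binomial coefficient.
lim = 1/22! = 1/1124000727777607680000

With N = 9n → ∞: C(N, 22) / N^22 = [N(N−1)…(N−21)] / (22! · N^22) = (1/22!) · 1 · (1 − 1/(9n)) · … · (1 − 21/(9n)). Each factor → 1 as N → ∞, so the limit is 1/22! = 1/1124000727777607680000.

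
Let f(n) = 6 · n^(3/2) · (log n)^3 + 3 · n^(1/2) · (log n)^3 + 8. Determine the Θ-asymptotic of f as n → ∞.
f(n) ∈ Θ(n^(3/2) · (log n)^3)

Compare the terms by growth order. For large n, n^a · (log n)^b dominates n^a' · (log n)^b' iff a > a', or (a = a' and b > b'). Ranking the 3 terms shows the dominant one is 6 · n^(3/2) · (log n)^3. Hence f(n) ∈ Θ(n^(3/2) · (log n)^3).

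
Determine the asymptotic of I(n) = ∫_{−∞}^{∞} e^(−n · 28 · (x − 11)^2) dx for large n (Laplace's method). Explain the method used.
I(n) = sqrt(π/(28n))

Here φ(x) = 28 · (x − 11)^2 has its unique minimum at x* = 11 with φ(x*) = 0 and φ''(x*) = 56. Laplace's method gives
  I(n) ~ e^(−n φ(x*)) · sqrt(2π / (n · φ''(x*))) = sqrt(2π / (56n)) = sqrt(π/(28n)).
This is exact: substituting u = (x − 11)·sqrt(28n) gives I(n) = (1/sqrt(28n)) ∫_{−∞}^{∞} e^(−u^2) du = sqrt(π/(28n)).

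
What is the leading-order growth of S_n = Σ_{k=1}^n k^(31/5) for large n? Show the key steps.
S_n ~ (5/36) · n^(36/5)

Integral comparison: Σ_{k=1}^n k^(31/5) = ∫_0^n x^(31/5) dx + O(n^(31/5)). The integral is n^(1 + 31/5) / (1 + 31/5) = n^((31+5)/5) / ((31+5)/5) = (5/36) · n^(36/5).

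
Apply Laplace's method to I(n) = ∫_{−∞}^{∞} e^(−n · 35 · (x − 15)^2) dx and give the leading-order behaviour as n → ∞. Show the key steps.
I(n) = sqrt(π/(35n))

Here φ(x) = 35 · (x − 15)^2 has its unique minimum at x* = 15 with φ(x*) = 0 and φ''(x*) = 70. Laplace's method gives
  I(n) ~ e^(−n φ(x*)) · sqrt(2π / (n · φ''(x*))) = sqrt(2π / (70n)) = sqrt(π/(35n)).
This is exact: substituting u = (x − 15)·sqrt(35n) gives I(n) = (1/sqrt(35n)) ∫_{−∞}^{∞} e^(−u^2) du = sqrt(π/(35n)).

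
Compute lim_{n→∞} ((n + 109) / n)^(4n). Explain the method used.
lim = e^436

Rewrite as (1 + 109/n)^(4n). By the standard limit (1 + x/n)^n → e^x, we have (1 + 109/n)^n → e^109, and raising to the 4th power gives e^436.
More precisely, ln[(1 + 109/n)^(4n)] = 4n · ln(1 + 109/n) = 4n · (109/n + O(1/n^2)) = 436 + O(1/n) → 436.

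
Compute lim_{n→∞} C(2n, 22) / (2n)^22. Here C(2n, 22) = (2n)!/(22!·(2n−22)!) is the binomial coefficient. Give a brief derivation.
lim = 1/22! = 1/1124000727777607680000

With N = 2n → ∞: C(N, 22) / N^22 = [N(N−1)…(N−21)] / (22! · N^22) = (1/22!) · 1 · (1 − 1/(2n)) · … · (1 − 21/(2n)). Each factor → 1 as N → ∞, so the limit is 1/22! = 1/1124000727777607680000.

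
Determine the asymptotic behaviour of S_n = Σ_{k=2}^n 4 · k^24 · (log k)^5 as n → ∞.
S_n ~ 4 · n^25 · (log n)^5 / 25

By integral comparison, S_n = ∫_1^n 4 · x^24 · (log x)^5 dx + O(n^24 · (log n)^5). For the integral, the leading term of ∫_1^n x^24 (log x)^5 dx is n^25/25 · (log n)^5 (by repeated integration by parts; each step lowers the log-exponent and produces a relatively O(1/log n) correction). Hence S_n ~ 4 · n^25 · (log n)^5 / 25.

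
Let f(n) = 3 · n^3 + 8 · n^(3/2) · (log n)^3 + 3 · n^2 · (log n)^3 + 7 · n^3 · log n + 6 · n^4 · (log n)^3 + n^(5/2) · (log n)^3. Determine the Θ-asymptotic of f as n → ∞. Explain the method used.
f(n) ∈ Θ(n^4 · (log n)^3)

Compare the terms by growth order. For large n, n^a · (log n)^b dominates n^a' · (log n)^b' iff a > a', or (a = a' and b > b'). Ranking the 6 terms shows the dominant one is 6 · n^4 · (log n)^3. Hence f(n) ∈ Θ(n^4 · (log n)^3).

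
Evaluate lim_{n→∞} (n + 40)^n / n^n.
lim = e^40

Rewrite as (1 + 40/n)^(n). By the standard limit (1 + x/n)^n → e^x, we have (1 + 40/n)^n → e^40, and raising to the 1st power gives e^40.
More precisely, ln[(1 + 40/n)^(n)] = n · ln(1 + 40/n) = n · (40/n + O(1/n^2)) = 40 + O(1/n) → 40.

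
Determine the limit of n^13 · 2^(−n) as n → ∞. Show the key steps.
lim = 0

Exponentials with base > 1 dominate every fixed polynomial: for any fixed c, n^c / 2^n → 0 as n → ∞ (e.g. by the ratio test, or by writing 2^n = e^(n ln 2) and noting e^(n ln 2) / n^c → ∞). Hence n^13 · 2^(−n) = n^13 / 2^n → 0.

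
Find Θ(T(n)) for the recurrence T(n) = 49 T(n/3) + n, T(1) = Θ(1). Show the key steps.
T(n) = Θ(n^(log_3 49))

Master theorem: compare f(n) = n to n^(log_3 49) where log_3 49 ≈ 3.542. Since 1 < log_3 49, we have f(n) = O(n^(log_3 49 − ε)) for some ε > 0 — Case 1. Hence T(n) = Θ(n^(log_3 49)).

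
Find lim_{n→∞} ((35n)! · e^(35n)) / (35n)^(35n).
lim = ∞

Stirling: (35n)! ~ sqrt(2π·35n) · (35n/e)^(35n). Hence
  (35n)! · e^(35n) / (35n)^(35n) ~ sqrt(2π·35n) = sqrt(2π·35) · sqrt(n) → ∞.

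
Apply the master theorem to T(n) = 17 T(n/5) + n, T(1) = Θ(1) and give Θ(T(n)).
T(n) = Θ(n^(log_5 17))

Master theorem: compare f(n) = n to n^(log_5 17) where log_5 17 ≈ 1.760. Since 1 < log_5 17, we have f(n) = O(n^(log_5 17 − ε)) for some ε > 0 — Case 1. Hence T(n) = Θ(n^(log_5 17)).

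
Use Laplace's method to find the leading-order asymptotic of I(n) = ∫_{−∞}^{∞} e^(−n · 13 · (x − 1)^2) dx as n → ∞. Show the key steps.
I(n) = sqrt(π/(13n))

Here φ(x) = 13 · (x − 1)^2 has its unique minimum at x* = 1 with φ(x*) = 0 and φ''(x*) = 26. Laplace's method gives
  I(n) ~ e^(−n φ(x*)) · sqrt(2π / (n · φ''(x*))) = sqrt(2π / (26n)) = sqrt(π/(13n)).
This is exact: substituting u = (x − 1)·sqrt(13n) gives I(n) = (1/sqrt(13n)) ∫_{−∞}^{∞} e^(−u^2) du = sqrt(π/(13n)).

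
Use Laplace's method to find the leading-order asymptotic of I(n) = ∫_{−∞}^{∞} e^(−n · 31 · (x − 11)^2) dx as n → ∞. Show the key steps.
I(n) = sqrt(π/(31n))

Here φ(x) = 31 · (x − 11)^2 has its unique minimum at x* = 11 with φ(x*) = 0 and φ''(x*) = 62. Laplace's method gives
  I(n) ~ e^(−n φ(x*)) · sqrt(2π / (n · φ''(x*))) = sqrt(2π / (62n)) = sqrt(π/(31n)).
This is exact: substituting u = (x − 11)·sqrt(31n) gives I(n) = (1/sqrt(31n)) ∫_{−∞}^{∞} e^(−u^2) du = sqrt(π/(31n)).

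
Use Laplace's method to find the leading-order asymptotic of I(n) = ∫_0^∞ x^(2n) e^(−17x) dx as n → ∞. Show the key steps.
I(n) ~ (sqrt(2π·2n) / 17) · (2n/(17e))^(2n)

Write the integrand as exp(2n ln x − 17x) and set f(x) = 2n ln x − 17x. Then f'(x) = 2n/x − 17 = 0 at x* = 2n/17, and f''(x*) = −2n/x*^2 = −17^2/(2n). Laplace's method (interior maximum) gives
  I(n) ~ e^(f(x*)) · sqrt(2π / |f''(x*)|)
        = exp(2n ln(2n/17) − 2n) · sqrt(2π · 2n / 17^2)
        = (2n/17)^(2n) e^(−2n) · sqrt(2π·2n) / 17
        = (sqrt(2π·2n) / 17) · (2n/(17e))^(2n).
This matches Γ(2n+1)/17^(2n+1) with Stirling applied to Γ.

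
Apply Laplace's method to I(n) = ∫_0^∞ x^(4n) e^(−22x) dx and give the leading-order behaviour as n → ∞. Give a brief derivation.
I(n) ~ (sqrt(2π·4n) / 22) · (4n/(22e))^(4n)

Write the integrand as exp(4n ln x − 22x) and set f(x) = 4n ln x − 22x. Then f'(x) = 4n/x − 22 = 0 at x* = 4n/22, and f''(x*) = −4n/x*^2 = −22^2/(4n). Laplace's method (interior maximum) gives
  I(n) ~ e^(f(x*)) · sqrt(2π / |f''(x*)|)
        = exp(4n ln(4n/22) − 4n) · sqrt(2π · 4n / 22^2)
        = (4n/22)^(4n) e^(−4n) · sqrt(2π·4n) / 22
        = (sqrt(2π·4n) / 22) · (4n/(22e))^(4n).
This matches Γ(4n+1)/22^(4n+1) with Stirling applied to Γ.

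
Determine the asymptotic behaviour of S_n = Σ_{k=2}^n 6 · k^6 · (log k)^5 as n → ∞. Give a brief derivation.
S_n ~ 6 · n^7 · (log n)^5 / 7

By integral comparison, S_n = ∫_1^n 6 · x^6 · (log x)^5 dx + O(n^6 · (log n)^5). For the integral, the leading term of ∫_1^n x^6 (log x)^5 dx is n^7/7 · (log n)^5 (by repeated integration by parts; each step lowers the log-exponent and produces a relatively O(1/log n) correction). Hence S_n ~ 6 · n^7 · (log n)^5 / 7.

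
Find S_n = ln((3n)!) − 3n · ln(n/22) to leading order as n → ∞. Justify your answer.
S_n ~ 3n · (ln 66 − 1) + O(ln n)

Stirling: ln((3n)!) = 3n ln(3n) − 3n + O(ln n).
  S_n = 3n ln(3n) − 3n − 3n ln(n/22) + O(ln n)
      = 3n ln(3n) − 3n ln n + 3n ln 22 − 3n + O(ln n)
      = 3n ln 3 + 3n ln 22 − 3n + O(ln n)
      = 3n (ln 66 − 1) + O(ln n).
Numerically ln(66) − 1 ≈ 3.1897.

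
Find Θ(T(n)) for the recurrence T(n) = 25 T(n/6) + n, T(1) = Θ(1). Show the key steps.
T(n) = Θ(n^(log_6 25))

Master theorem: compare f(n) = n to n^(log_6 25) where log_6 25 ≈ 1.796. Since 1 < log_6 25, we have f(n) = O(n^(log_6 25 − ε)) for some ε > 0 — Case 1. Hence T(n) = Θ(n^(log_6 25)).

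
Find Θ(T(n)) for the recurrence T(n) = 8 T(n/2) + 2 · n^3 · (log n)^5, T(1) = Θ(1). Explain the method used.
T(n) = Θ(n^3 · (log n)^6)

Here log_2 8 = 3 and f(n) = 2 · n^3 · (log n)^5 = Θ(n^(log_2 8) · (log n)^5). This is the extended Case 2 of the master theorem (f matches the critical exponent up to log factors), giving T(n) = Θ(n^(log_2 8) · (log n)^(5+1)) = Θ(n^3 · (log n)^6).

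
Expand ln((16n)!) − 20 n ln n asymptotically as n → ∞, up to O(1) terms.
ln((16n)!) − 20 n ln n = −4 n ln n + 16(ln 16 − 1) n + (1/2) ln(2π·16n) + O(1/n)

Stirling: ln((16n)!) = 16n ln(16n) − 16n + (1/2) ln(2π·16n) + O(1/n).
Expand 16n ln(16n) = 16n (ln n + ln 16) = 16n ln n + 16n ln 16.
Subtract 20n ln n: leading term is (16 − 20) n ln n = −4 n ln n. The next term is 16n ln 16 − 16n = 16(ln 16 − 1) n. Then the (1/2) ln(2π·16n) correction.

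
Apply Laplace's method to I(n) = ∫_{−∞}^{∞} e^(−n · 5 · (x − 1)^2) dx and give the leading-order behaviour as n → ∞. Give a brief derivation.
I(n) = sqrt(π/(5n))

Here φ(x) = 5 · (x − 1)^2 has its unique minimum at x* = 1 with φ(x*) = 0 and φ''(x*) = 10. Laplace's method gives
  I(n) ~ e^(−n φ(x*)) · sqrt(2π / (n · φ''(x*))) = sqrt(2π / (10n)) = sqrt(π/(5n)).
This is exact: substituting u = (x − 1)·sqrt(5n) gives I(n) = (1/sqrt(5n)) ∫_{−∞}^{∞} e^(−u^2) du = sqrt(π/(5n)).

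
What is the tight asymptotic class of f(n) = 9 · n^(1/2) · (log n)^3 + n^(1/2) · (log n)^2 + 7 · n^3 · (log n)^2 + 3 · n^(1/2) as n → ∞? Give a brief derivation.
f(n) ∈ Θ(n^3 · (log n)^2)

Compare the terms by growth order. For large n, n^a · (log n)^b dominates n^a' · (log n)^b' iff a > a', or (a = a' and b > b'). Ranking the 4 terms shows the dominant one is 7 · n^3 · (log n)^2. Hence f(n) ∈ Θ(n^3 · (log n)^2).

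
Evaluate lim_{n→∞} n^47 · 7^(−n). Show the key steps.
lim = 0

Exponentials with base > 1 dominate every fixed polynomial: for any fixed c, n^c / 7^n → 0 as n → ∞ (e.g. by the ratio test, or by writing 7^n = e^(n ln 7) and noting e^(n ln 7) / n^c → ∞). Hence n^47 · 7^(−n) = n^47 / 7^n → 0.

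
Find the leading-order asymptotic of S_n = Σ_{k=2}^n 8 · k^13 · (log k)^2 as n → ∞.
S_n ~ 4 · n^14 · (log n)^2 / 7

By integral comparison, S_n = ∫_1^n 8 · x^13 · (log x)^2 dx + O(n^13 · (log n)^2). For the integral, the leading term of ∫_1^n x^13 (log x)^2 dx is n^14/14 · (log n)^2 (by repeated integration by parts; each step lowers the log-exponent and produces a relatively O(1/log n) correction). Hence S_n ~ 4 · n^14 · (log n)^2 / 7.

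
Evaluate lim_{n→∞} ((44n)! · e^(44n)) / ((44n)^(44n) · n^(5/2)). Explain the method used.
lim = 0

Stirling: (44n)! ~ sqrt(2π·44n) · (44n/e)^(44n). Hence
  (44n)! · e^(44n) / (44n)^(44n) ~ sqrt(2π·44n).
Dividing by n^(5/2): sqrt(2π·44n) / n^(5/2) = sqrt(2π·44) · n^((1−5)/2), so the expression behaves like sqrt(2π·44) · n^((1−5)/2) → 0.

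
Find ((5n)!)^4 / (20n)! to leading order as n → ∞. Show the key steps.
((5n)!)^4/(20n)! ~ ((2π·5n)^(3/2) / 2) · 4^(−4·5n)  →  0

Write N = 5n. Stirling: N! ~ sqrt(2π N)(N/e)^N and (4N)! ~ sqrt(2π·4N)·(4N/e)^(4N).
  (N!)^4/(4N)! ~ (2π N)^(4/2) (N/e)^(4N) / [sqrt(2π·4N) (4N/e)^(4N)]
     = (2π N)^(4/2) / sqrt(2π·4N) · (N/(4N))^(4N)
     = (2π N)^((4−1)/2) / 2 · 4^(−4N).
Since 4^4 > 1, the factor 4^(−4N) decays exponentially, so the ratio → 0. Substituting N = 5n gives the stated form.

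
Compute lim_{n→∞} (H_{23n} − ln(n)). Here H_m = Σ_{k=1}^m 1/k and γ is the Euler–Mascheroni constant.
lim = ln 23 + γ

By Euler-Maclaurin, H_m = ln m + γ + O(1/m). So
  H_{23n} − ln(n) = ln(23n) + γ − ln(n) + O(1/n)
                       = ln(23/1) + γ + O(1/n).
Hence the limit is ln(23/1) + γ.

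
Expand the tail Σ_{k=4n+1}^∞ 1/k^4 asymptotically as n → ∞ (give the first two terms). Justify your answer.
Σ_{k>4n} 1/k^4 = 1/(3 · (4n)^3) − 1/(2 · (4n)^4) + O(1/(4n)^5)

Compare to the integral: ∫_{4n}^∞ x^(−4) dx = [−x^(−3)/3]_{4n}^∞ = 1/((4−1)·(4n)^3). The Euler-Maclaurin correction adds −f(4n)/2 = −1/(2·(4n)^4). Euler-Maclaurin then gives
  Σ_{k>4n} 1/k^4 = ∫_{4n}^∞ dx/x^4 − 1/(2·(4n)^4) + O(1/(4n)^5).
(Equivalently this is ζ(4) − Σ_{k≤4n} 1/k^4.)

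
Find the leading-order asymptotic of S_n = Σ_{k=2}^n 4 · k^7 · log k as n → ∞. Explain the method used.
S_n ~ n^8 log n / 2 − n^8 / 16

By integral comparison, S_n = ∫_1^n 4 · x^7 · log x dx + O(n^7 · log n). For the integral, ∫ x^7 log x dx = n^8 log n / 8 − n^8/64 (integration by parts). Hence S_n ~ n^8 log n / 2 − n^8 / 16.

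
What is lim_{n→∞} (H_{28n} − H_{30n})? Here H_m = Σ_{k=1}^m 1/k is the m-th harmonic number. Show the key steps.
lim = ln(28/30) = ln(14/15)

Euler-Maclaurin gives H_m = ln m + γ + 1/(2m) + O(1/m^2). The γ and O(1/m) terms cancel in the difference:
  H_{28n} − H_{30n} = ln(28n) − ln(30n) + O(1/n) = ln(28/30) + O(1/n).
Hence the limit is ln(28/30) = ln(14/15).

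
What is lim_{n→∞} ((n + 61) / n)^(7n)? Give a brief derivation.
lim = e^427

Rewrite as (1 + 61/n)^(7n). By the standard limit (1 + x/n)^n → e^x, we have (1 + 61/n)^n → e^61, and raising to the 7th power gives e^427.
More precisely, ln[(1 + 61/n)^(7n)] = 7n · ln(1 + 61/n) = 7n · (61/n + O(1/n^2)) = 427 + O(1/n) → 427.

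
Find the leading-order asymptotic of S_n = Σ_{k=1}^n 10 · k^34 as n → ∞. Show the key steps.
S_n ~ 2 · n^35 / 7

By integral comparison (Euler-Maclaurin), Σ_{k=1}^n 10 · k^34 = 10 · ∫_0^n x^34 dx + O(n^34) = 10 · n^35/35 = 2 · n^35 / 7 + O(n^34). (Equivalently, Faulhaber's formula gives the same leading term.)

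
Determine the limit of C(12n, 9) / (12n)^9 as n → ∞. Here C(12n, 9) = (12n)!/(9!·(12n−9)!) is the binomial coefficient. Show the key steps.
lim = 1/9! = 1/362880

With N = 12n → ∞: C(N, 9) / N^9 = [N(N−1)…(N−8)] / (9! · N^9) = (1/9!) · 1 · (1 − 1/(12n)) · … · (1 − 8/(12n)). Each factor → 1 as N → ∞, so the limit is 1/9! = 1/362880.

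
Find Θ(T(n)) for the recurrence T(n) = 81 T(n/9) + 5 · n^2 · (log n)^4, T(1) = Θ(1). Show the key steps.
T(n) = Θ(n^2 · (log n)^5)

Here log_9 81 = 2 and f(n) = 5 · n^2 · (log n)^4 = Θ(n^(log_9 81) · (log n)^4). This is the extended Case 2 of the master theorem (f matches the critical exponent up to log factors), giving T(n) = Θ(n^(log_9 81) · (log n)^(4+1)) = Θ(n^2 · (log n)^5).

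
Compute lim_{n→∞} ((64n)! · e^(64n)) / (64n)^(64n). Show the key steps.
lim = ∞

Stirling: (64n)! ~ sqrt(2π·64n) · (64n/e)^(64n). Hence
  (64n)! · e^(64n) / (64n)^(64n) ~ sqrt(2π·64n) = sqrt(2π·64) · sqrt(n) → ∞.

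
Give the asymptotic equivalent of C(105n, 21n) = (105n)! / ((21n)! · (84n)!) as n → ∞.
C(105n, 21n) ~ (3125/256)^(21n) · sqrt(5/(8π·21n))

Write N = 21n. Apply Stirling to each factorial:
  (5N)! ~ sqrt(2π·5N) · (5N/e)^(5N),
  N! ~ sqrt(2π N) · (N/e)^N,
  (4N)! ~ sqrt(2π·4N) · (4N/e)^(4N).
The exponential factors combine to (5N)^(5N) / (N^N · (4N)^(4N)) = 5^(5N)/4^(4N) = (5^5/4^4)^N = (3125/256)^N.
The square-root prefactors combine to sqrt(2π·5N) / (sqrt(2π N)·sqrt(2π·4N)) = sqrt(5 / (2π·4·N)) = sqrt(5/(8π·21n)).
Substituting N = 21n: C(105n, 21n) ~ (3125/256)^(21n) · sqrt(5/(8π·21n)).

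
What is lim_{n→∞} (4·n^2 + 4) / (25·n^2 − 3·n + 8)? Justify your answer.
lim = 4/25

For large n the leading n^2 terms dominate both numerator and denominator. Dividing top and bottom by n^2, every other term tends to 0, leaving 4/25.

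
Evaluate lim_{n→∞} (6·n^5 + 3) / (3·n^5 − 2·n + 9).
lim = 6/3 = 2

For large n the leading n^5 terms dominate both numerator and denominator. Dividing top and bottom by n^5, every other term tends to 0, leaving 6/3 = 2.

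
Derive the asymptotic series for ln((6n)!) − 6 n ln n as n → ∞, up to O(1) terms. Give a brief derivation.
ln((6n)!) − 6 n ln n = 6(ln 6 − 1) n + (1/2) ln(2π·6n) + O(1/n)

Stirling: ln((6n)!) = 6n ln(6n) − 6n + (1/2) ln(2π·6n) + O(1/n).
Since 6n ln(6n) = 6n ln n + 6n ln 6, subtracting 6n ln n cancels the n ln n term exactly. What remains is 6(ln 6 − 1) n + (1/2) ln(2π·6n) + O(1/n).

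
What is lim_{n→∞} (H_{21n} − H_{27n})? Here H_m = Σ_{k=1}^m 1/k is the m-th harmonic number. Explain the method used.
lim = ln(21/27) = ln(7/9)

Euler-Maclaurin gives H_m = ln m + γ + 1/(2m) + O(1/m^2). The γ and O(1/m) terms cancel in the difference:
  H_{21n} − H_{27n} = ln(21n) − ln(27n) + O(1/n) = ln(21/27) + O(1/n).
Hence the limit is ln(21/27) = ln(7/9).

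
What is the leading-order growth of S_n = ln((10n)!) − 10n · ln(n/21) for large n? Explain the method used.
S_n ~ 10n · (ln 210 − 1) + O(ln n)

Stirling: ln((10n)!) = 10n ln(10n) − 10n + O(ln n).
  S_n = 10n ln(10n) − 10n − 10n ln(n/21) + O(ln n)
      = 10n ln(10n) − 10n ln n + 10n ln 21 − 10n + O(ln n)
      = 10n ln 10 + 10n ln 21 − 10n + O(ln n)
      = 10n (ln 210 − 1) + O(ln n).
Numerically ln(210) − 1 ≈ 4.3471.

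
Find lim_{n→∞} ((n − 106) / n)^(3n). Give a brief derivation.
lim = e^(−318)

Rewrite as (1 − 106/n)^(3n). By the standard limit (1 + x/n)^n → e^x, we have (1 − 106/n)^n → e^(−106), and raising to the 3rd power gives e^(−318).
More precisely, ln[(1 − 106/n)^(3n)] = 3n · ln(1 − 106/n) = 3n · (-106/n + O(1/n^2)) = -318 + O(1/n) → -318.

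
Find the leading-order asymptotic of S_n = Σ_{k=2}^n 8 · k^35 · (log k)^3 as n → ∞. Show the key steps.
S_n ~ 2 · n^36 · (log n)^3 / 9

By integral comparison, S_n = ∫_1^n 8 · x^35 · (log x)^3 dx + O(n^35 · (log n)^3). For the integral, the leading term of ∫_1^n x^35 (log x)^3 dx is n^36/36 · (log n)^3 (by repeated integration by parts; each step lowers the log-exponent and produces a relatively O(1/log n) correction). Hence S_n ~ 2 · n^36 · (log n)^3 / 9.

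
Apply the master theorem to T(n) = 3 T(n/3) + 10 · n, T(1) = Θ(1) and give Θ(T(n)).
T(n) = Θ(n log n)

log_3 3 = 1, and f(n) = 10 · n = Θ(n^(log_3 3)). This is Case 2 of the master theorem: T(n) = Θ(f(n) · log n) = Θ(n log n).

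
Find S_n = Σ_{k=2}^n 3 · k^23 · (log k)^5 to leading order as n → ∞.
S_n ~ n^24 · (log n)^5 / 8

By integral comparison, S_n = ∫_1^n 3 · x^23 · (log x)^5 dx + O(n^23 · (log n)^5). For the integral, the leading term of ∫_1^n x^23 (log x)^5 dx is n^24/24 · (log n)^5 (by repeated integration by parts; each step lowers the log-exponent and produces a relatively O(1/log n) correction). Hence S_n ~ n^24 · (log n)^5 / 8.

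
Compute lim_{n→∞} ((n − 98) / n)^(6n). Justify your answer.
lim = e^(−588)

Rewrite as (1 − 98/n)^(6n). By the standard limit (1 + x/n)^n → e^x, we have (1 − 98/n)^n → e^(−98), and raising to the 6th power gives e^(−588).
More precisely, ln[(1 − 98/n)^(6n)] = 6n · ln(1 − 98/n) = 6n · (-98/n + O(1/n^2)) = -588 + O(1/n) → -588.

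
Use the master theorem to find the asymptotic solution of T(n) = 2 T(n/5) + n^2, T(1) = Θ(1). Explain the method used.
T(n) = Θ(n^2)

log_5 2 ≈ 0.431. f(n) = n^2 dominates n^(log_5 2) since 2 > 0.431, and the regularity condition a·f(n/b) = 2·(n/5)^2 = (2/25)·n^2 ≤ c·f(n) holds with c = 2/25 ≈ 0.08 < 1. So this is Case 3: T(n) = Θ(f(n)) = Θ(n^2).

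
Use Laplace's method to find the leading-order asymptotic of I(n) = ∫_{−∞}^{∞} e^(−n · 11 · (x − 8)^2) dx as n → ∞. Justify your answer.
I(n) = sqrt(π/(11n))

Here φ(x) = 11 · (x − 8)^2 has its unique minimum at x* = 8 with φ(x*) = 0 and φ''(x*) = 22. Laplace's method gives
  I(n) ~ e^(−n φ(x*)) · sqrt(2π / (n · φ''(x*))) = sqrt(2π / (22n)) = sqrt(π/(11n)).
This is exact: substituting u = (x − 8)·sqrt(11n) gives I(n) = (1/sqrt(11n)) ∫_{−∞}^{∞} e^(−u^2) du = sqrt(π/(11n)).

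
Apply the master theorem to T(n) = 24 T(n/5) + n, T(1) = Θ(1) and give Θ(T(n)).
T(n) = Θ(n^(log_5 24))

Master theorem: compare f(n) = n to n^(log_5 24) where log_5 24 ≈ 1.975. Since 1 < log_5 24, we have f(n) = O(n^(log_5 24 − ε)) for some ε > 0 — Case 1. Hence T(n) = Θ(n^(log_5 24)).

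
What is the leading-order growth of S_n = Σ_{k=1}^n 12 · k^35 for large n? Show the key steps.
S_n ~ n^36 / 3

By integral comparison (Euler-Maclaurin), Σ_{k=1}^n 12 · k^35 = 12 · ∫_0^n x^35 dx + O(n^35) = 12 · n^36/36 = n^36 / 3 + O(n^35). (Equivalently, Faulhaber's formula gives the same leading term.)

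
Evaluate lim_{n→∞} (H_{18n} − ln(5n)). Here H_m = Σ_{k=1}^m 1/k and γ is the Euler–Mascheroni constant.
lim = ln(18/5) + γ

By Euler-Maclaurin, H_m = ln m + γ + O(1/m). So
  H_{18n} − ln(5n) = ln(18n) + γ − ln(5n) + O(1/n)
                       = ln(18/5) + γ + O(1/n).
Hence the limit is ln(18/5) + γ.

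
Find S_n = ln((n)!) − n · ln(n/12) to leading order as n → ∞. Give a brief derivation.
S_n ~ n · (ln 12 − 1) + O(ln n)

Stirling: ln((n)!) = n ln(n) − n + O(ln n).
  S_n = n ln(n) − n − n ln(n/12) + O(ln n)
      = n ln(n) − n ln n + n ln 12 − n + O(ln n)
      = n ln 12 − n + O(ln n)
      = n (ln 12 − 1) + O(ln n).
Numerically ln(12) − 1 ≈ 1.4849.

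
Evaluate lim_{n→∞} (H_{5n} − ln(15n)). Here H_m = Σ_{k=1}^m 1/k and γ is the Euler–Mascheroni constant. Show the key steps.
lim = −ln 3 + γ

By Euler-Maclaurin, H_m = ln m + γ + O(1/m). So
  H_{5n} − ln(15n) = ln(5n) + γ − ln(15n) + O(1/n)
                       = ln(5/15) + γ + O(1/n).
Hence the limit is ln(5/15) + γ (= −ln 3).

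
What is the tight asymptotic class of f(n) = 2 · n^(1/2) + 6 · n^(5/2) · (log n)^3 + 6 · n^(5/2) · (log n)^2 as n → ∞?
f(n) ∈ Θ(n^(5/2) · (log n)^3)

Compare the terms by growth order. For large n, n^a · (log n)^b dominates n^a' · (log n)^b' iff a > a', or (a = a' and b > b'). Ranking the 3 terms shows the dominant one is 6 · n^(5/2) · (log n)^3. Hence f(n) ∈ Θ(n^(5/2) · (log n)^3).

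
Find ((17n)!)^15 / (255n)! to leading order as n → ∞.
((17n)!)^15/(255n)! ~ ((2π·17n)^(14/2) / sqrt(15)) · 15^(−15·17n)  →  0

Write N = 17n. Stirling: N! ~ sqrt(2π N)(N/e)^N and (15N)! ~ sqrt(2π·15N)·(15N/e)^(15N).
  (N!)^15/(15N)! ~ (2π N)^(15/2) (N/e)^(15N) / [sqrt(2π·15N) (15N/e)^(15N)]
     = (2π N)^(15/2) / sqrt(2π·15N) · (N/(15N))^(15N)
     = (2π N)^((15−1)/2) / sqrt(15) · 15^(−15N).
Since 15^15 > 1, the factor 15^(−15N) decays exponentially, so the ratio → 0. Substituting N = 17n gives the stated form.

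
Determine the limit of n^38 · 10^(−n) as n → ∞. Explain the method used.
lim = 0

Exponentials with base > 1 dominate every fixed polynomial: for any fixed c, n^c / 10^n → 0 as n → ∞ (e.g. by the ratio test, or by writing 10^n = e^(n ln 10) and noting e^(n ln 10) / n^c → ∞). Hence n^38 · 10^(−n) = n^38 / 10^n → 0.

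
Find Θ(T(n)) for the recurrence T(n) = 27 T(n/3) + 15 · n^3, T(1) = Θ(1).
T(n) = Θ(n^3 log n)

log_3 27 = 3, and f(n) = 15 · n^3 = Θ(n^(log_3 27)). This is Case 2 of the master theorem: T(n) = Θ(f(n) · log n) = Θ(n^3 log n).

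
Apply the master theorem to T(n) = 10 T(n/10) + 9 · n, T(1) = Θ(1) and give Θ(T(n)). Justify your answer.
T(n) = Θ(n log n)

log_10 10 = 1, and f(n) = 9 · n = Θ(n^(log_10 10)). This is Case 2 of the master theorem: T(n) = Θ(f(n) · log n) = Θ(n log n).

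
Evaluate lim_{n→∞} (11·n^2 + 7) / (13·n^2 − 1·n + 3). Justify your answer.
lim = 11/13

For large n the leading n^2 terms dominate both numerator and denominator. Dividing top and bottom by n^2, every other term tends to 0, leaving 11/13.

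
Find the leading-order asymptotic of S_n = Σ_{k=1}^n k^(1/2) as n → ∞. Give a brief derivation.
S_n ~ (2/3) · n^(3/2)

Integral comparison: Σ_{k=1}^n k^(1/2) = ∫_0^n x^(1/2) dx + O(n^(1/2)). The integral is n^(1 + 1/2) / (1 + 1/2) = n^((1+2)/2) / ((1+2)/2) = (2/3) · n^(3/2).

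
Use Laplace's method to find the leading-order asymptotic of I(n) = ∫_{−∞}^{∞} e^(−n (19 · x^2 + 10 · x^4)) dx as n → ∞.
I(n) ~ sqrt(π/(19n))

φ(x) = 19 · x^2 + 10 · x^4 has its unique global minimum at x* = 0 (since φ'(x) = 38x + 40x^3 = 0 only at x = 0 for real x with both coefficients positive, and φ → ∞ as |x| → ∞). At x* = 0, φ(0) = 0 and φ''(0) = 38. Laplace's method then gives
  I(n) ~ sqrt(2π / (n · φ''(0))) · e^(−n φ(0)) = sqrt(2π / (38n)) = sqrt(π/(19n)).
The 10 · x^4 term contributes only at subleading order (an O(1/n) relative correction).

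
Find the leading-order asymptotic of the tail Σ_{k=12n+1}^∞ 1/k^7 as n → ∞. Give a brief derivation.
Σ_{k>12n} 1/k^7 ~ 1/(6 · (12n)^6)

Compare to the integral: ∫_{12n}^∞ x^(−7) dx = [−x^(−6)/6]_{12n}^∞ = 1/((7−1)·(12n)^6). Euler-Maclaurin then gives
  Σ_{k>12n} 1/k^7 = ∫_{12n}^∞ dx/x^7 − 1/(2·(12n)^7) + O(1/(12n)^8).
(Equivalently this is ζ(7) − Σ_{k≤12n} 1/k^7.)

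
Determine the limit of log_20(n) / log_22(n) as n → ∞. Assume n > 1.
lim = ln(22) / ln(20) = log_20(22)

Change of base: log_20(n) = ln n / ln 20 and log_22(n) = ln n / ln 22. The ratio is (ln n / ln 20) · (ln 22 / ln n) = ln 22 / ln 20, a constant independent of n. So the limit is ln 22 / ln 20 = log_20(22).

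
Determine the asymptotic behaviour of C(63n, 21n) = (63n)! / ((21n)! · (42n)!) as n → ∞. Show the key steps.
C(63n, 21n) ~ (27/4)^(21n) · sqrt(3/(4π·21n))

Write N = 21n. Apply Stirling to each factorial:
  (3N)! ~ sqrt(2π·3N) · (3N/e)^(3N),
  N! ~ sqrt(2π N) · (N/e)^N,
  (2N)! ~ sqrt(2π·2N) · (2N/e)^(2N).
The exponential factors combine to (3N)^(3N) / (N^N · (2N)^(2N)) = 3^(3N)/2^(2N) = (3^3/2^2)^N = (27/4)^N.
The square-root prefactors combine to sqrt(2π·3N) / (sqrt(2π N)·sqrt(2π·2N)) = sqrt(3 / (2π·2·N)) = sqrt(3/(4π·21n)).
Substituting N = 21n: C(63n, 21n) ~ (27/4)^(21n) · sqrt(3/(4π·21n)).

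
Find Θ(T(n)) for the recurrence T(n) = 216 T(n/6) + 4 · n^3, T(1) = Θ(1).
T(n) = Θ(n^3 log n)

log_6 216 = 3, and f(n) = 4 · n^3 = Θ(n^(log_6 216)). This is Case 2 of the master theorem: T(n) = Θ(f(n) · log n) = Θ(n^3 log n).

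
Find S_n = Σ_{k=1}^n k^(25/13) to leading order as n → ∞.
S_n ~ (13/38) · n^(38/13)

Integral comparison: Σ_{k=1}^n k^(25/13) = ∫_0^n x^(25/13) dx + O(n^(25/13)). The integral is n^(1 + 25/13) / (1 + 25/13) = n^((25+13)/13) / ((25+13)/13) = (13/38) · n^(38/13).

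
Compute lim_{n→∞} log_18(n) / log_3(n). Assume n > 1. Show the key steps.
lim = ln(3) / ln(18) = log_18(3)

Change of base: log_18(n) = ln n / ln 18 and log_3(n) = ln n / ln 3. The ratio is (ln n / ln 18) · (ln 3 / ln n) = ln 3 / ln 18, a constant independent of n. So the limit is ln 3 / ln 18 = log_18(3).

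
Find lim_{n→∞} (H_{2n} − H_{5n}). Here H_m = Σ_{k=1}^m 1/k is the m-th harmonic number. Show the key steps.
lim = ln(2/5)

Euler-Maclaurin gives H_m = ln m + γ + 1/(2m) + O(1/m^2). The γ and O(1/m) terms cancel in the difference:
  H_{2n} − H_{5n} = ln(2n) − ln(5n) + O(1/n) = ln(2/5) + O(1/n).
Hence the limit is ln(2/5).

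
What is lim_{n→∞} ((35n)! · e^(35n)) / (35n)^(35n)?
lim = ∞

Stirling: (35n)! ~ sqrt(2π·35n) · (35n/e)^(35n). Hence
  (35n)! · e^(35n) / (35n)^(35n) ~ sqrt(2π·35n) = sqrt(2π·35) · sqrt(n) → ∞.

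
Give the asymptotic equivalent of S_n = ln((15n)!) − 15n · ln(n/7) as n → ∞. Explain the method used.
S_n ~ 15n · (ln 105 − 1) + O(ln n)

Stirling: ln((15n)!) = 15n ln(15n) − 15n + O(ln n).
  S_n = 15n ln(15n) − 15n − 15n ln(n/7) + O(ln n)
      = 15n ln(15n) − 15n ln n + 15n ln 7 − 15n + O(ln n)
      = 15n ln 15 + 15n ln 7 − 15n + O(ln n)
      = 15n (ln 105 − 1) + O(ln n).
Numerically ln(105) − 1 ≈ 3.6540.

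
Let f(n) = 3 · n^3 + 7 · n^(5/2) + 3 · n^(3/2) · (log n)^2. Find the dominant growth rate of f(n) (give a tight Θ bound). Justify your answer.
f(n) ∈ Θ(n^3)

Compare the terms by growth order. For large n, n^a · (log n)^b dominates n^a' · (log n)^b' iff a > a', or (a = a' and b > b'). Ranking the 3 terms shows the dominant one is 3 · n^3. Hence f(n) ∈ Θ(n^3).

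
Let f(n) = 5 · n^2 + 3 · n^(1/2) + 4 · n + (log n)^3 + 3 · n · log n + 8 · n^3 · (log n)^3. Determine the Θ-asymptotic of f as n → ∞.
f(n) ∈ Θ(n^3 · (log n)^3)

Compare the terms by growth order. For large n, n^a · (log n)^b dominates n^a' · (log n)^b' iff a > a', or (a = a' and b > b'). Ranking the 6 terms shows the dominant one is 8 · n^3 · (log n)^3. Hence f(n) ∈ Θ(n^3 · (log n)^3).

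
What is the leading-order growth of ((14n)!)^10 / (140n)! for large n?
((14n)!)^10/(140n)! ~ ((2π·14n)^(9/2) / sqrt(10)) · 10^(−10·14n)  →  0

Write N = 14n. Stirling: N! ~ sqrt(2π N)(N/e)^N and (10N)! ~ sqrt(2π·10N)·(10N/e)^(10N).
  (N!)^10/(10N)! ~ (2π N)^(10/2) (N/e)^(10N) / [sqrt(2π·10N) (10N/e)^(10N)]
     = (2π N)^(10/2) / sqrt(2π·10N) · (N/(10N))^(10N)
     = (2π N)^((10−1)/2) / sqrt(10) · 10^(−10N).
Since 10^10 > 1, the factor 10^(−10N) decays exponentially, so the ratio → 0. Substituting N = 14n gives the stated form.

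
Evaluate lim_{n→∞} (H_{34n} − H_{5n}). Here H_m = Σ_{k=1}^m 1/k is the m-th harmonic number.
lim = ln(34/5)

Euler-Maclaurin gives H_m = ln m + γ + 1/(2m) + O(1/m^2). The γ and O(1/m) terms cancel in the difference:
  H_{34n} − H_{5n} = ln(34n) − ln(5n) + O(1/n) = ln(34/5) + O(1/n).
Hence the limit is ln(34/5).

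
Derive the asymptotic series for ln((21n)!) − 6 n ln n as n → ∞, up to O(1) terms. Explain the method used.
ln((21n)!) − 6 n ln n = 15 n ln n + 21(ln 21 − 1) n + (1/2) ln(2π·21n) + O(1/n)

Stirling: ln((21n)!) = 21n ln(21n) − 21n + (1/2) ln(2π·21n) + O(1/n).
Expand 21n ln(21n) = 21n (ln n + ln 21) = 21n ln n + 21n ln 21.
Subtract 6n ln n: leading term is (21 − 6) n ln n = 15 n ln n. The next term is 21n ln 21 − 21n = 21(ln 21 − 1) n. Then the (1/2) ln(2π·21n) correction.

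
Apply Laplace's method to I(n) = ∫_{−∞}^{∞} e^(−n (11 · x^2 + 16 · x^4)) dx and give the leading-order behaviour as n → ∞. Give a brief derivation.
I(n) ~ sqrt(π/(11n))

φ(x) = 11 · x^2 + 16 · x^4 has its unique global minimum at x* = 0 (since φ'(x) = 22x + 64x^3 = 0 only at x = 0 for real x with both coefficients positive, and φ → ∞ as |x| → ∞). At x* = 0, φ(0) = 0 and φ''(0) = 22. Laplace's method then gives
  I(n) ~ sqrt(2π / (n · φ''(0))) · e^(−n φ(0)) = sqrt(2π / (22n)) = sqrt(π/(11n)).
The 16 · x^4 term contributes only at subleading order (an O(1/n) relative correction).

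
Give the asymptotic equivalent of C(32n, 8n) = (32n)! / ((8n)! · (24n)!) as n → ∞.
C(32n, 8n) ~ (256/27)^(8n) · sqrt(2/(3π·8n))

Write N = 8n. Apply Stirling to each factorial:
  (4N)! ~ sqrt(2π·4N) · (4N/e)^(4N),
  N! ~ sqrt(2π N) · (N/e)^N,
  (3N)! ~ sqrt(2π·3N) · (3N/e)^(3N).
The exponential factors combine to (4N)^(4N) / (N^N · (3N)^(3N)) = 4^(4N)/3^(3N) = (4^4/3^3)^N = (256/27)^N.
The square-root prefactors combine to sqrt(2π·4N) / (sqrt(2π N)·sqrt(2π·3N)) = sqrt(4 / (2π·3·N)) = sqrt(2/(3π·8n)).
Substituting N = 8n: C(32n, 8n) ~ (256/27)^(8n) · sqrt(2/(3π·8n)).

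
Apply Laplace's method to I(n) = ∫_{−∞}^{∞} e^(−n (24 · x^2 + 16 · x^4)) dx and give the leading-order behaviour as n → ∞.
I(n) ~ sqrt(π/(24n))

φ(x) = 24 · x^2 + 16 · x^4 has its unique global minimum at x* = 0 (since φ'(x) = 48x + 64x^3 = 0 only at x = 0 for real x with both coefficients positive, and φ → ∞ as |x| → ∞). At x* = 0, φ(0) = 0 and φ''(0) = 48. Laplace's method then gives
  I(n) ~ sqrt(2π / (n · φ''(0))) · e^(−n φ(0)) = sqrt(2π / (48n)) = sqrt(π/(24n)).
The 16 · x^4 term contributes only at subleading order (an O(1/n) relative correction).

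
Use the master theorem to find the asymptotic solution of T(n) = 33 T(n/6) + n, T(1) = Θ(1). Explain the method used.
T(n) = Θ(n^(log_6 33))

Master theorem: compare f(n) = n to n^(log_6 33) where log_6 33 ≈ 1.951. Since 1 < log_6 33, we have f(n) = O(n^(log_6 33 − ε)) for some ε > 0 — Case 1. Hence T(n) = Θ(n^(log_6 33)).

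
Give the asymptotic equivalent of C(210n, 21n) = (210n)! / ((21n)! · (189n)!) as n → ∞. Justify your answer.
C(210n, 21n) ~ (10000000000/387420489)^(21n) · sqrt(5/(9π·21n))

Write N = 21n. Apply Stirling to each factorial:
  (10N)! ~ sqrt(2π·10N) · (10N/e)^(10N),
  N! ~ sqrt(2π N) · (N/e)^N,
  (9N)! ~ sqrt(2π·9N) · (9N/e)^(9N).
The exponential factors combine to (10N)^(10N) / (N^N · (9N)^(9N)) = 10^(10N)/9^(9N) = (10^10/9^9)^N = (10000000000/387420489)^N.
The square-root prefactors combine to sqrt(2π·10N) / (sqrt(2π N)·sqrt(2π·9N)) = sqrt(10 / (2π·9·N)) = sqrt(5/(9π·21n)).
Substituting N = 21n: C(210n, 21n) ~ (10000000000/387420489)^(21n) · sqrt(5/(9π·21n)).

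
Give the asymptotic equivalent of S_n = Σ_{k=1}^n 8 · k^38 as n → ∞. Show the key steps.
S_n ~ 8 · n^39 / 39

By integral comparison (Euler-Maclaurin), Σ_{k=1}^n 8 · k^38 = 8 · ∫_0^n x^38 dx + O(n^38) = 8 · n^39/39 + O(n^38). (Equivalently, Faulhaber's formula gives the same leading term.)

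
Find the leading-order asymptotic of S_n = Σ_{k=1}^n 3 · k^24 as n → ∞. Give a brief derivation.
S_n ~ 3 · n^25 / 25

By integral comparison (Euler-Maclaurin), Σ_{k=1}^n 3 · k^24 = 3 · ∫_0^n x^24 dx + O(n^24) = 3 · n^25/25 + O(n^24). (Equivalently, Faulhaber's formula gives the same leading term.)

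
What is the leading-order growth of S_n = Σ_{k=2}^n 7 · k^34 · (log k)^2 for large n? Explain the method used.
S_n ~ n^35 · (log n)^2 / 5

By integral comparison, S_n = ∫_1^n 7 · x^34 · (log x)^2 dx + O(n^34 · (log n)^2). For the integral, the leading term of ∫_1^n x^34 (log x)^2 dx is n^35/35 · (log n)^2 (by repeated integration by parts; each step lowers the log-exponent and produces a relatively O(1/log n) correction). Hence S_n ~ n^35 · (log n)^2 / 5.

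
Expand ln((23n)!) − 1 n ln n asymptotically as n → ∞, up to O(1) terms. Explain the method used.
ln((23n)!) − 1 n ln n = 22 n ln n + 23(ln 23 − 1) n + (1/2) ln(2π·23n) + O(1/n)

Stirling: ln((23n)!) = 23n ln(23n) − 23n + (1/2) ln(2π·23n) + O(1/n).
Expand 23n ln(23n) = 23n (ln n + ln 23) = 23n ln n + 23n ln 23.
Subtract 1n ln n: leading term is (23 − 1) n ln n = 22 n ln n. The next term is 23n ln 23 − 23n = 23(ln 23 − 1) n. Then the (1/2) ln(2π·23n) correction.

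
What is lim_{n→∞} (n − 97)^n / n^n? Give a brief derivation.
lim = e^(−97)

Rewrite as (1 − 97/n)^(n). By the standard limit (1 + x/n)^n → e^x, we have (1 − 97/n)^n → e^(−97), and raising to the 1st power gives e^(−97).
More precisely, ln[(1 − 97/n)^(n)] = n · ln(1 − 97/n) = n · (-97/n + O(1/n^2)) = -97 + O(1/n) → -97.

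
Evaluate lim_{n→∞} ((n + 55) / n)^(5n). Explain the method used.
lim = e^275

Rewrite as (1 + 55/n)^(5n). By the standard limit (1 + x/n)^n → e^x, we have (1 + 55/n)^n → e^55, and raising to the 5th power gives e^275.
More precisely, ln[(1 + 55/n)^(5n)] = 5n · ln(1 + 55/n) = 5n · (55/n + O(1/n^2)) = 275 + O(1/n) → 275.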